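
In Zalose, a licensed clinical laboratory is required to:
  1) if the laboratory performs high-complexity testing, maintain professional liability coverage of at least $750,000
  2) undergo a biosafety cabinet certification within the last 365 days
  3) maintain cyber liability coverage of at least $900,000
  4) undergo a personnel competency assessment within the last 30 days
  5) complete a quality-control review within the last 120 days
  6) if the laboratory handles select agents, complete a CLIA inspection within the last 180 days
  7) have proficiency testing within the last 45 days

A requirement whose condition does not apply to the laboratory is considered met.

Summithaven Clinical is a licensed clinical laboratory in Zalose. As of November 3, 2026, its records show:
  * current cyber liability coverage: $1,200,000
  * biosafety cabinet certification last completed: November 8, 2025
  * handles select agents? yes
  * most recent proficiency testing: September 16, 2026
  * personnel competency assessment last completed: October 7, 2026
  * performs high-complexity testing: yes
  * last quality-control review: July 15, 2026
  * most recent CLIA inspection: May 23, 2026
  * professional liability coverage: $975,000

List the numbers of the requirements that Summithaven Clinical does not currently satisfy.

7

1. condition 'performs high-complexity testing' holds; professional liability coverage $975,000 ≥ $750,000 → met
2. biosafety cabinet certification 360 days ago vs limit 365 → met
3. cyber liability coverage $1,200,000 ≥ $900,000 → met
4. personnel competency assessment 27 days ago vs limit 30 → met
5. quality-control review 111 days ago vs limit 120 → met
6. condition 'handles select agents' holds; CLIA inspection 164 days ago vs limit 180 → met
7. proficiency testing 48 days ago vs limit 45 → not met
Not met: 7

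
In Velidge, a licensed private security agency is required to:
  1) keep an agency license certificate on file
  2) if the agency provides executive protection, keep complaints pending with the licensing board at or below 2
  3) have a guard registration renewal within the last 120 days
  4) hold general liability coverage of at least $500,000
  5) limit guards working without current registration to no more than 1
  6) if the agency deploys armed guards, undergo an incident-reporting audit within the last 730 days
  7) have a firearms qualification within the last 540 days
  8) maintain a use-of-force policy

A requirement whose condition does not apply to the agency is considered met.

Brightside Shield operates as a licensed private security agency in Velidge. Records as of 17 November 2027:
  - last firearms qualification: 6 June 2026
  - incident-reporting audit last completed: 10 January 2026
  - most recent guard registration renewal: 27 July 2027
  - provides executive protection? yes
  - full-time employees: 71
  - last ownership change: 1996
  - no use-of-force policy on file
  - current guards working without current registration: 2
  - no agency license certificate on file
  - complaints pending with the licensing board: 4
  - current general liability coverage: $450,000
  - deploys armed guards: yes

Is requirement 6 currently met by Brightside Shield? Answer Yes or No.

6. condition 'deploys armed guards' holds; incident-reporting audit 676 days ago vs limit 730 → met

Yes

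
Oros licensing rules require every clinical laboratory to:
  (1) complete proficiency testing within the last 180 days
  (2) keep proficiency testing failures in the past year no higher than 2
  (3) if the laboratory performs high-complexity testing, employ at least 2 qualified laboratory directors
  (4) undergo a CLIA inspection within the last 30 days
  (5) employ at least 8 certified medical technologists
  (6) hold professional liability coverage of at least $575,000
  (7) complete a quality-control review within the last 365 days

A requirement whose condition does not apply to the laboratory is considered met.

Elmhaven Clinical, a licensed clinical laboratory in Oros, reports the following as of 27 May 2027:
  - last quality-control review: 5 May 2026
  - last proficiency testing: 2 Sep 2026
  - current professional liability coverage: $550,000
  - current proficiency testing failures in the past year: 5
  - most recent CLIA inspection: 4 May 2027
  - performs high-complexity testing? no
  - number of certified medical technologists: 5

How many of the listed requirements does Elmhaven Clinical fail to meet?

5

1. proficiency testing 267 days ago vs limit 180 → not met
2. proficiency testing failures in the past year 5 > 2 → not met
3. condition 'performs high-complexity testing' does not hold → requirement n/a → met
4. CLIA inspection 23 days ago vs limit 30 → met
5. certified medical technologists 5 < 8 → not met
6. professional liability coverage $550,000 < $575,000 → not met
7. quality-control review 387 days ago vs limit 365 → not met
Not met: 5 of 7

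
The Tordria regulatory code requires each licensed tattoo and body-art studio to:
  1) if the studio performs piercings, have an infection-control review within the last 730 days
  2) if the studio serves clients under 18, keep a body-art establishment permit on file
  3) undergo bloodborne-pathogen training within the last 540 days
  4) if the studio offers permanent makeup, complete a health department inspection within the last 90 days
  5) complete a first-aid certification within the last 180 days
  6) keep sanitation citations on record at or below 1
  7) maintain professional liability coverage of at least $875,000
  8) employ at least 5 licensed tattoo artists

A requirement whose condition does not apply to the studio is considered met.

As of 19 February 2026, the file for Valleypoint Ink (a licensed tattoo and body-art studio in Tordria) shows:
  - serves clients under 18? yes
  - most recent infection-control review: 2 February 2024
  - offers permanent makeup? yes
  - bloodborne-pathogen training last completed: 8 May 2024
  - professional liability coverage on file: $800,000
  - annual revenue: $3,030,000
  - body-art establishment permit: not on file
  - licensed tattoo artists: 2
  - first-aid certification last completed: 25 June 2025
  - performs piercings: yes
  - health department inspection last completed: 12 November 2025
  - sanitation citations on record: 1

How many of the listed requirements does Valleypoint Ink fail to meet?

7

1. condition 'performs piercings' holds; infection-control review 748 days ago vs limit 730 → not met
2. condition 'serves clients under 18' holds; body-art establishment permit absent → not met
3. bloodborne-pathogen training 652 days ago vs limit 540 → not met
4. condition 'offers permanent makeup' holds; health department inspection 99 days ago vs limit 90 → not met
5. first-aid certification 239 days ago vs limit 180 → not met
6. sanitation citations on record 1 ≤ 1 → met
7. professional liability coverage $800,000 < $875,000 → not met
8. licensed tattoo artists 2 < 5 → not met
Not met: 7 of 8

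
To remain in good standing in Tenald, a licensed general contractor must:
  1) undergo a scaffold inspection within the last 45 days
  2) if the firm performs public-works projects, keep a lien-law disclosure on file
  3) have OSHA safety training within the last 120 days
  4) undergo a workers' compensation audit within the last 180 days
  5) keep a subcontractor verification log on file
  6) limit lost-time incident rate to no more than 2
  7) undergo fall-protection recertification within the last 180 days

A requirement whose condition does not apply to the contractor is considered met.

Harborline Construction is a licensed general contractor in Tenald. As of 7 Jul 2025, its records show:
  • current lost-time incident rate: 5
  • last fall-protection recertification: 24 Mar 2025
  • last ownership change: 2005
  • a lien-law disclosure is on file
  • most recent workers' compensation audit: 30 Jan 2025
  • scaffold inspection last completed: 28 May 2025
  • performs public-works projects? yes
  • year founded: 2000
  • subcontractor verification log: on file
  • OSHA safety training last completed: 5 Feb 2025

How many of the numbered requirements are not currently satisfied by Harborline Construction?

2

1. scaffold inspection 40 days ago vs limit 45 → met
2. condition 'performs public-works projects' holds; lien-law disclosure present → met
3. OSHA safety training 152 days ago vs limit 120 → not met
4. workers' compensation audit 158 days ago vs limit 180 → met
5. subcontractor verification log present → met
6. lost-time incident rate 5 > 2 → not met
7. fall-protection recertification 105 days ago vs limit 180 → met
Not met: 2 of 7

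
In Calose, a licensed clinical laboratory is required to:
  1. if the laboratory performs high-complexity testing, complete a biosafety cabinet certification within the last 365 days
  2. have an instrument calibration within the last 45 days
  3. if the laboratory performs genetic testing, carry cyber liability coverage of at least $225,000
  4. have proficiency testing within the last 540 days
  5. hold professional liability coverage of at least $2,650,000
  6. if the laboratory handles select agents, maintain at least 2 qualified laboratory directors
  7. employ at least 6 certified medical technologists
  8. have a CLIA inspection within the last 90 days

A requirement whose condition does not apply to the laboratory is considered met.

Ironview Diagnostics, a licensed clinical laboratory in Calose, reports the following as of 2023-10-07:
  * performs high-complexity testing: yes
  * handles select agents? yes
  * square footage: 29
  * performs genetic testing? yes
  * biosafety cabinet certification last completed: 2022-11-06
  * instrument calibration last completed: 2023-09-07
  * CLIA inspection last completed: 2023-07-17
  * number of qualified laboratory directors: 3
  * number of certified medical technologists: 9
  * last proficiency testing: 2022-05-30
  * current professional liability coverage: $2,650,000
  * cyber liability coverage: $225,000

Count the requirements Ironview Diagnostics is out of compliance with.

1. condition 'performs high-complexity testing' holds; biosafety cabinet certification 335 days ago vs limit 365 → met
2. instrument calibration 30 days ago vs limit 45 → met
3. condition 'performs genetic testing' holds; cyber liability coverage $225,000 ≥ $225,000 → met
4. proficiency testing 495 days ago vs limit 540 → met
5. professional liability coverage $2,650,000 ≥ $2,650,000 → met
6. condition 'handles select agents' holds; qualified laboratory directors 3 ≥ 2 → met
7. certified medical technologists 9 ≥ 6 → met
8. CLIA inspection 82 days ago vs limit 90 → met
Not met: 0 of 8

0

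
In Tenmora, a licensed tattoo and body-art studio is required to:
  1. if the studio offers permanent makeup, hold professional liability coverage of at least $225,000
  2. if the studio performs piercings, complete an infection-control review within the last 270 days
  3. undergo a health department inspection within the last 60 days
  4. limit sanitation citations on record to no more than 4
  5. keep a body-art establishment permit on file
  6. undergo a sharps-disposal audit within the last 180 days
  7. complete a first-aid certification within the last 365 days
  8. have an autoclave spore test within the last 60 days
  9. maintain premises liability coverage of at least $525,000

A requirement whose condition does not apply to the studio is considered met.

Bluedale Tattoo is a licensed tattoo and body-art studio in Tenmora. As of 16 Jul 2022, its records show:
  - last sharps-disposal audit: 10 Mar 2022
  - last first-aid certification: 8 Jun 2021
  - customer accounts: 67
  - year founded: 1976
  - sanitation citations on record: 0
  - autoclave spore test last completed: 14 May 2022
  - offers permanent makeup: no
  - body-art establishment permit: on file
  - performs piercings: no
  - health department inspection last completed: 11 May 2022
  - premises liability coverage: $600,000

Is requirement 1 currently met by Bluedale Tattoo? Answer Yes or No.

Yes

1. condition 'offers permanent makeup' does not hold → requirement n/a → met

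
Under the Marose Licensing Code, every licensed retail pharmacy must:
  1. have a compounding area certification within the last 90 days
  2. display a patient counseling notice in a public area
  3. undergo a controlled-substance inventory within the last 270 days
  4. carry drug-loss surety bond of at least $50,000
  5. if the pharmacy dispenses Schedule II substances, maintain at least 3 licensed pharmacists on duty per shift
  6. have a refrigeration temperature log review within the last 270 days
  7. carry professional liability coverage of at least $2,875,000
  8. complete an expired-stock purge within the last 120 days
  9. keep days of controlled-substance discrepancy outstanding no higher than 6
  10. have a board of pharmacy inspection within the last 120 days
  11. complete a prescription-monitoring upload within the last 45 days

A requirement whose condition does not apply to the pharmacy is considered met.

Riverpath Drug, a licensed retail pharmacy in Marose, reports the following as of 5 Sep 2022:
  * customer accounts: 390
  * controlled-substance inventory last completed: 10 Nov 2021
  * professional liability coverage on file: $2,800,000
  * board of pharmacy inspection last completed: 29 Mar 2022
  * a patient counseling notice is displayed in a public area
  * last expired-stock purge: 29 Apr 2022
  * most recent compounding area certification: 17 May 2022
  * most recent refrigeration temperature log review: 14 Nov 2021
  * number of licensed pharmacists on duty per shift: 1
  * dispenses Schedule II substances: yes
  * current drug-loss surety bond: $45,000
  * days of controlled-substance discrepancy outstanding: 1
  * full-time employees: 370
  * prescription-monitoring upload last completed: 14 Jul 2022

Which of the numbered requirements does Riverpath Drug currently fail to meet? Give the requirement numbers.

1, 3, 4, 5, 6, 7, 8, 10, 11

1. compounding area certification 111 days ago vs limit 90 → not met
2. patient counseling notice present → met
3. controlled-substance inventory 299 days ago vs limit 270 → not met
4. drug-loss surety bond $45,000 < $50,000 → not met
5. condition 'dispenses Schedule II substances' holds; licensed pharmacists on duty per shift 1 < 3 → not met
6. refrigeration temperature log review 295 days ago vs limit 270 → not met
7. professional liability coverage $2,800,000 < $2,875,000 → not met
8. expired-stock purge 129 days ago vs limit 120 → not met
9. days of controlled-substance discrepancy outstanding 1 ≤ 6 → met
10. board of pharmacy inspection 160 days ago vs limit 120 → not met
11. prescription-monitoring upload 53 days ago vs limit 45 → not met
Not met: 1, 3, 4, 5, 6, 7, 8, 10, 11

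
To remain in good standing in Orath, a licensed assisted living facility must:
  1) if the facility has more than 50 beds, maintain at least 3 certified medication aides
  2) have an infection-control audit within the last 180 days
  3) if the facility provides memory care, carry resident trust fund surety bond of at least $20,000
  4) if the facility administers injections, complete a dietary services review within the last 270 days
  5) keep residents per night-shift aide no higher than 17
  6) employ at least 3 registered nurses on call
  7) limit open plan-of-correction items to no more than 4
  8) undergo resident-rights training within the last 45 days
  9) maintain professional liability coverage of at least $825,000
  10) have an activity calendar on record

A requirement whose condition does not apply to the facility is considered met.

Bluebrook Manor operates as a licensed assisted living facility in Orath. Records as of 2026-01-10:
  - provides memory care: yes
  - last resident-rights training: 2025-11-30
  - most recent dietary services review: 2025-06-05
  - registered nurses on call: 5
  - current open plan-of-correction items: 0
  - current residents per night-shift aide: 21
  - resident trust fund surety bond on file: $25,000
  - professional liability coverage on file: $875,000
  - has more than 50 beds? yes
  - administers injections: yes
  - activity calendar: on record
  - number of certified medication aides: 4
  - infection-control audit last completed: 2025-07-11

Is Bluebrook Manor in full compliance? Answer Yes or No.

No

1. condition 'has more than 50 beds' holds; certified medication aides 4 ≥ 3 → met
2. infection-control audit 183 days ago vs limit 180 → not met
3. condition 'provides memory care' holds; resident trust fund surety bond $25,000 ≥ $20,000 → met
4. condition 'administers injections' holds; dietary services review 219 days ago vs limit 270 → met
5. residents per night-shift aide 21 > 17 → not met
6. registered nurses on call 5 ≥ 3 → met
7. open plan-of-correction items 0 ≤ 4 → met
8. resident-rights training 41 days ago vs limit 45 → met
9. professional liability coverage $875,000 ≥ $825,000 → met
10. activity calendar present → met
Not met: 2, 5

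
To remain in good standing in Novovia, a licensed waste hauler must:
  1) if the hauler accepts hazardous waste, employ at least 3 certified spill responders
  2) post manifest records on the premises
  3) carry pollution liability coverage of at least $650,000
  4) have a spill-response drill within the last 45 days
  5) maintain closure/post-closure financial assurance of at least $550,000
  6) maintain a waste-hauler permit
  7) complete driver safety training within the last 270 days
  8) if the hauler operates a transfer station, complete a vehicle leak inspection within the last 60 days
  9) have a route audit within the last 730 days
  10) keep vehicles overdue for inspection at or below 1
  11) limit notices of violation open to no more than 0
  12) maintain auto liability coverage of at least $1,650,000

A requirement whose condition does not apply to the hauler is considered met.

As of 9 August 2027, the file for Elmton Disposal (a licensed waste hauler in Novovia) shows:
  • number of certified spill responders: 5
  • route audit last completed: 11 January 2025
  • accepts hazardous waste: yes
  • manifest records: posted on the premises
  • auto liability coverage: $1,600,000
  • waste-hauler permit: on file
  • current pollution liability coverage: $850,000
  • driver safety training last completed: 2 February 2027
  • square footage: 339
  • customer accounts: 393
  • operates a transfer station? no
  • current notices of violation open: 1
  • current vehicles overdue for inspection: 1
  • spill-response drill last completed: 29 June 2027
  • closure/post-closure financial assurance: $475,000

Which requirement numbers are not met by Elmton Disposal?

5, 9, 11, 12

1. condition 'accepts hazardous waste' holds; certified spill responders 5 ≥ 3 → met
2. manifest records present → met
3. pollution liability coverage $850,000 ≥ $650,000 → met
4. spill-response drill 41 days ago vs limit 45 → met
5. closure/post-closure financial assurance $475,000 < $550,000 → not met
6. waste-hauler permit present → met
7. driver safety training 188 days ago vs limit 270 → met
8. condition 'operates a transfer station' does not hold → requirement n/a → met
9. route audit 940 days ago vs limit 730 → not met
10. vehicles overdue for inspection 1 ≤ 1 → met
11. notices of violation open 1 > 0 → not met
12. auto liability coverage $1,600,000 < $1,650,000 → not met
Not met: 5, 9, 11, 12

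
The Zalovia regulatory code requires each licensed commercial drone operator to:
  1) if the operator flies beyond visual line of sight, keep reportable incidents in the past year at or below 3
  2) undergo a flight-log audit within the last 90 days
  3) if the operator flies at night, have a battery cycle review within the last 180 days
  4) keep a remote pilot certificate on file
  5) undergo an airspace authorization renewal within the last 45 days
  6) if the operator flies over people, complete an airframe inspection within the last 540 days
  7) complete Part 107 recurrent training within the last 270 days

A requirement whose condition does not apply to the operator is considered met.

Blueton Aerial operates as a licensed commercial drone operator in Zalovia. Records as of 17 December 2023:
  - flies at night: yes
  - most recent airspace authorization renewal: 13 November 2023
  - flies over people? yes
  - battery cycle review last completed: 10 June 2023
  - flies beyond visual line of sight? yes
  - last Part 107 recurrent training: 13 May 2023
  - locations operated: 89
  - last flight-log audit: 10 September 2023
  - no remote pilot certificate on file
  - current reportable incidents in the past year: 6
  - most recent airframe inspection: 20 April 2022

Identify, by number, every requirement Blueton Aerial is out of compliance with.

1. condition 'flies beyond visual line of sight' holds; reportable incidents in the past year 6 > 3 → not met
2. flight-log audit 98 days ago vs limit 90 → not met
3. condition 'flies at night' holds; battery cycle review 190 days ago vs limit 180 → not met
4. remote pilot certificate absent → not met
5. airspace authorization renewal 34 days ago vs limit 45 → met
6. condition 'flies over people' holds; airframe inspection 606 days ago vs limit 540 → not met
7. Part 107 recurrent training 218 days ago vs limit 270 → met
Not met: 1, 2, 3, 4, 6

1, 2, 3, 4, 6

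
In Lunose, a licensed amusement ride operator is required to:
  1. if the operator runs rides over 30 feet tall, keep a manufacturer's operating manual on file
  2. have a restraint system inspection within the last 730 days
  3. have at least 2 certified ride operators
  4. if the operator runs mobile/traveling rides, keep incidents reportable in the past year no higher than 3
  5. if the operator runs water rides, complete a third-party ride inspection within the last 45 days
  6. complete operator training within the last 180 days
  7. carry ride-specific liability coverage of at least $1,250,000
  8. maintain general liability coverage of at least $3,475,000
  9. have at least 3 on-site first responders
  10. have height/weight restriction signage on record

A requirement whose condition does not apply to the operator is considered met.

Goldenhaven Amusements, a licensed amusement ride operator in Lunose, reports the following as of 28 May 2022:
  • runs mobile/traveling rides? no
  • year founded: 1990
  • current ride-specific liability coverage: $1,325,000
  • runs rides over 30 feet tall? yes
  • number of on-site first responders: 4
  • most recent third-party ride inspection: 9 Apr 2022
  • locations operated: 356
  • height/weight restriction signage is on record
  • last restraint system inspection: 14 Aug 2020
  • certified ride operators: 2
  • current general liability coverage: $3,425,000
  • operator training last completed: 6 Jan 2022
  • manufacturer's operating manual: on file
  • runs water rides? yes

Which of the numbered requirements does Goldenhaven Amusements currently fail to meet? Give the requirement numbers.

1. condition 'runs rides over 30 feet tall' holds; manufacturer's operating manual present → met
2. restraint system inspection 652 days ago vs limit 730 → met
3. certified ride operators 2 ≥ 2 → met
4. condition 'runs mobile/traveling rides' does not hold → requirement n/a → met
5. condition 'runs water rides' holds; third-party ride inspection 49 days ago vs limit 45 → not met
6. operator training 142 days ago vs limit 180 → met
7. ride-specific liability coverage $1,325,000 ≥ $1,250,000 → met
8. general liability coverage $3,425,000 < $3,475,000 → not met
9. on-site first responders 4 ≥ 3 → met
10. height/weight restriction signage present → met
Not met: 5, 8

5, 8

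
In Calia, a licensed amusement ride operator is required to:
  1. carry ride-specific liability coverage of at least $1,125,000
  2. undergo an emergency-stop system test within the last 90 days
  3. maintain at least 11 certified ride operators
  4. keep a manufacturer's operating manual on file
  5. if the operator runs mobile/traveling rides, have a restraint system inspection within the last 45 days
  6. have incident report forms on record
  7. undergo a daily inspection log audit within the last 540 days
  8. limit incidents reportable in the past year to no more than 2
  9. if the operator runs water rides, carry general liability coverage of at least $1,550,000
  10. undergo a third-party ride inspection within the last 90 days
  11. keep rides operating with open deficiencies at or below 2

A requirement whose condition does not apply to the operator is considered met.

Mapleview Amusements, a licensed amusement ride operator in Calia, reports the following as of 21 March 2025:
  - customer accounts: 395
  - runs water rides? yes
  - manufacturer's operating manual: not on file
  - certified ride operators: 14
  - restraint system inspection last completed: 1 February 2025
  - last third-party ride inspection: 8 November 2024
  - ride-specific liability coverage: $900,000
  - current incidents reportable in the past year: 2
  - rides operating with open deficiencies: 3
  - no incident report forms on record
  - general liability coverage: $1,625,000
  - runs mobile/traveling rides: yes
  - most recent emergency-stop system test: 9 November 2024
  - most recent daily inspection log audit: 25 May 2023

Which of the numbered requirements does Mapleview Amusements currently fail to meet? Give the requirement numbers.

1, 2, 4, 5, 6, 7, 10, 11

1. ride-specific liability coverage $900,000 < $1,125,000 → not met
2. emergency-stop system test 132 days ago vs limit 90 → not met
3. certified ride operators 14 ≥ 11 → met
4. manufacturer's operating manual absent → not met
5. condition 'runs mobile/traveling rides' holds; restraint system inspection 48 days ago vs limit 45 → not met
6. incident report forms absent → not met
7. daily inspection log audit 666 days ago vs limit 540 → not met
8. incidents reportable in the past year 2 ≤ 2 → met
9. condition 'runs water rides' holds; general liability coverage $1,625,000 ≥ $1,550,000 → met
10. third-party ride inspection 133 days ago vs limit 90 → not met
11. rides operating with open deficiencies 3 > 2 → not met
Not met: 1, 2, 4, 5, 6, 7, 10, 11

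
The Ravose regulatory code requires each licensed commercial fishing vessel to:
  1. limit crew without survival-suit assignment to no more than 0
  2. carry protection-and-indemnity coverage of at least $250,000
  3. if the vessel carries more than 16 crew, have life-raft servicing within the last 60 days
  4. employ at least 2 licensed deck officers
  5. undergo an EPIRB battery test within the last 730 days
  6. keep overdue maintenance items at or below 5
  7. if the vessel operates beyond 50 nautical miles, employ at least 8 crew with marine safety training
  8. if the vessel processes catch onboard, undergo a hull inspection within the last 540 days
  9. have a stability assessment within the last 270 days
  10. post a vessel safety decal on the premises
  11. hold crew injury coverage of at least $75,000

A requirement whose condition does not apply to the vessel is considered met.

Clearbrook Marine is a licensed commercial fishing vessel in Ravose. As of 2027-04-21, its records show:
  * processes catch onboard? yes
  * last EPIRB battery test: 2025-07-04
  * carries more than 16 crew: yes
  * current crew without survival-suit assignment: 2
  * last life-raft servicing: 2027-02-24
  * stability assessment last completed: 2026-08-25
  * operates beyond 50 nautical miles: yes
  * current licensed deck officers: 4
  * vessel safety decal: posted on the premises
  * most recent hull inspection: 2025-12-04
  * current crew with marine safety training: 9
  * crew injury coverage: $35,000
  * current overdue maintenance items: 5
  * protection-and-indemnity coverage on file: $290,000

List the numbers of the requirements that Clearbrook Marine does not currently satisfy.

1. crew without survival-suit assignment 2 > 0 → not met
2. protection-and-indemnity coverage $290,000 ≥ $250,000 → met
3. condition 'carries more than 16 crew' holds; life-raft servicing 56 days ago vs limit 60 → met
4. licensed deck officers 4 ≥ 2 → met
5. EPIRB battery test 656 days ago vs limit 730 → met
6. overdue maintenance items 5 ≤ 5 → met
7. condition 'operates beyond 50 nautical miles' holds; crew with marine safety training 9 ≥ 8 → met
8. condition 'processes catch onboard' holds; hull inspection 503 days ago vs limit 540 → met
9. stability assessment 239 days ago vs limit 270 → met
10. vessel safety decal present → met
11. crew injury coverage $35,000 < $75,000 → not met
Not met: 1, 11

1, 11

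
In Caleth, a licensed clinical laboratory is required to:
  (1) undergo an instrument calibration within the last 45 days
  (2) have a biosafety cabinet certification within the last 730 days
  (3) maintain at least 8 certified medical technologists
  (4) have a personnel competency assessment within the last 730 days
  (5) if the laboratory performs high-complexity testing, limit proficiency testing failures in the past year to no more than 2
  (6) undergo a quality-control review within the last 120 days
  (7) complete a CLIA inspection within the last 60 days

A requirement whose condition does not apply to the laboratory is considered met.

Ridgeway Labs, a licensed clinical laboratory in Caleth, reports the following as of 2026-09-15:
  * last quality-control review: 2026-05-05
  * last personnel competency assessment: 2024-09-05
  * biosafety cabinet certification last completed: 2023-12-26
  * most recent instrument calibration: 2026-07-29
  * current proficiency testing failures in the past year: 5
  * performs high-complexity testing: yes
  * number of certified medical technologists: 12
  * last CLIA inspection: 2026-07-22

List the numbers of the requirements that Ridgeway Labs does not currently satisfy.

1, 2, 4, 5, 6

1. instrument calibration 48 days ago vs limit 45 → not met
2. biosafety cabinet certification 994 days ago vs limit 730 → not met
3. certified medical technologists 12 ≥ 8 → met
4. personnel competency assessment 740 days ago vs limit 730 → not met
5. condition 'performs high-complexity testing' holds; proficiency testing failures in the past year 5 > 2 → not met
6. quality-control review 133 days ago vs limit 120 → not met
7. CLIA inspection 55 days ago vs limit 60 → met
Not met: 1, 2, 4, 5, 6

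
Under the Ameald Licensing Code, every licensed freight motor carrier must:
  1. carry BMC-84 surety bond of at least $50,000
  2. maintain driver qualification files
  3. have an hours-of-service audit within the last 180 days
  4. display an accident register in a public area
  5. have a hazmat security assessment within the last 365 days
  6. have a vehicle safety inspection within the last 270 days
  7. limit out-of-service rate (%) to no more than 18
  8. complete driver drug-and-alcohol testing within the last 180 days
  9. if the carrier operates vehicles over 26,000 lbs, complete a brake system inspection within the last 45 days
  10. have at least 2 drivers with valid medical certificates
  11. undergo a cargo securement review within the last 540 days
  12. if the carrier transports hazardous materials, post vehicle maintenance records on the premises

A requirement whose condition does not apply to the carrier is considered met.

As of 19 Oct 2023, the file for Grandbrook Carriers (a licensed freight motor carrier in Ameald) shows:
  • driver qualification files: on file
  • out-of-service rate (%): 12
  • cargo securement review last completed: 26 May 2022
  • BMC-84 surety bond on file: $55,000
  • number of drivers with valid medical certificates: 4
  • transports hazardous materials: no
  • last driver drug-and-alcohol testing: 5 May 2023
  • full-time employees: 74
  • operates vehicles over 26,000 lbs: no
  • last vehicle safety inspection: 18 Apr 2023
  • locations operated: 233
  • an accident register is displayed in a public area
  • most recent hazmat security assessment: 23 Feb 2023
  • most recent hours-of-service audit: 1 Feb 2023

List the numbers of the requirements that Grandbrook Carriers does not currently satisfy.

1. BMC-84 surety bond $55,000 ≥ $50,000 → met
2. driver qualification files present → met
3. hours-of-service audit 260 days ago vs limit 180 → not met
4. accident register present → met
5. hazmat security assessment 238 days ago vs limit 365 → met
6. vehicle safety inspection 184 days ago vs limit 270 → met
7. out-of-service rate (%) 12 ≤ 18 → met
8. driver drug-and-alcohol testing 167 days ago vs limit 180 → met
9. condition 'operates vehicles over 26,000 lbs' does not hold → requirement n/a → met
10. drivers with valid medical certificates 4 ≥ 2 → met
11. cargo securement review 511 days ago vs limit 540 → met
12. condition 'transports hazardous materials' does not hold → requirement n/a → met
Not met: 3

3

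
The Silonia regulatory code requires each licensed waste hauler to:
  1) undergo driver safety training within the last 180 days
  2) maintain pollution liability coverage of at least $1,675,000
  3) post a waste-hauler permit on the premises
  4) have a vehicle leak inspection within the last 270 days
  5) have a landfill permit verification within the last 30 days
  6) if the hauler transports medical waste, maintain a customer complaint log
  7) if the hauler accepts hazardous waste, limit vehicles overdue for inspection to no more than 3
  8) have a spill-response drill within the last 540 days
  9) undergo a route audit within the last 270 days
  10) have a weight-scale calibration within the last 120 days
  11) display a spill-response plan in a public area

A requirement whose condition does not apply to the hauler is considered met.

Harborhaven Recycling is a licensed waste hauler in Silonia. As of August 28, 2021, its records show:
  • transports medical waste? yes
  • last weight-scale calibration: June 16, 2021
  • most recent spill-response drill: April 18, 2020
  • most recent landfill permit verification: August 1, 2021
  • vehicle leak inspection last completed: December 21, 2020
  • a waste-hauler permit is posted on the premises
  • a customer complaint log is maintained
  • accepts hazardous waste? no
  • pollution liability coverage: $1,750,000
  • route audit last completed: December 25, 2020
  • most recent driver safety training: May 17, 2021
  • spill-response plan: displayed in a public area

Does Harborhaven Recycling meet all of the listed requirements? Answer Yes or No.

1. driver safety training 103 days ago vs limit 180 → met
2. pollution liability coverage $1,750,000 ≥ $1,675,000 → met
3. waste-hauler permit present → met
4. vehicle leak inspection 250 days ago vs limit 270 → met
5. landfill permit verification 27 days ago vs limit 30 → met
6. condition 'transports medical waste' holds; customer complaint log present → met
7. condition 'accepts hazardous waste' does not hold → requirement n/a → met
8. spill-response drill 497 days ago vs limit 540 → met
9. route audit 246 days ago vs limit 270 → met
10. weight-scale calibration 73 days ago vs limit 120 → met
11. spill-response plan present → met
All met.

Yes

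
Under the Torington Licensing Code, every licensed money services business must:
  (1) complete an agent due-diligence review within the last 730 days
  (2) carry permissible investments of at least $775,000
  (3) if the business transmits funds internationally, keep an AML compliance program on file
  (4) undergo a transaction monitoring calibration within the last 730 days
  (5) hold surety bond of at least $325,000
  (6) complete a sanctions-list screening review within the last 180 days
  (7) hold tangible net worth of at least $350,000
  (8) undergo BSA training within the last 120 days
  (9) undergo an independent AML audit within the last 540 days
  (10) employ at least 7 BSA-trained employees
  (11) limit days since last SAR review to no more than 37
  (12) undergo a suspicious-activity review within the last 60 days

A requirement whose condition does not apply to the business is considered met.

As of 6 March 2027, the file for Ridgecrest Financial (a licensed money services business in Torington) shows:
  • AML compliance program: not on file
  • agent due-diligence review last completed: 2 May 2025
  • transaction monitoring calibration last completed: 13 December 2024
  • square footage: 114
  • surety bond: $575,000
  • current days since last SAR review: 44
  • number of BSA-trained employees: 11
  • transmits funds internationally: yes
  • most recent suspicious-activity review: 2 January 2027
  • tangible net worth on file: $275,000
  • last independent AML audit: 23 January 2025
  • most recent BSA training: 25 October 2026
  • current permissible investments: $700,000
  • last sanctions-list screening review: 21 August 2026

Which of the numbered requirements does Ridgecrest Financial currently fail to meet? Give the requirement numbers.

1. agent due-diligence review 673 days ago vs limit 730 → met
2. permissible investments $700,000 < $775,000 → not met
3. condition 'transmits funds internationally' holds; AML compliance program absent → not met
4. transaction monitoring calibration 813 days ago vs limit 730 → not met
5. surety bond $575,000 ≥ $325,000 → met
6. sanctions-list screening review 197 days ago vs limit 180 → not met
7. tangible net worth $275,000 < $350,000 → not met
8. BSA training 132 days ago vs limit 120 → not met
9. independent AML audit 772 days ago vs limit 540 → not met
10. BSA-trained employees 11 ≥ 7 → met
11. days since last SAR review 44 > 37 → not met
12. suspicious-activity review 63 days ago vs limit 60 → not met
Not met: 2, 3, 4, 6, 7, 8, 9, 11, 12

2, 3, 4, 6, 7, 8, 9, 11, 12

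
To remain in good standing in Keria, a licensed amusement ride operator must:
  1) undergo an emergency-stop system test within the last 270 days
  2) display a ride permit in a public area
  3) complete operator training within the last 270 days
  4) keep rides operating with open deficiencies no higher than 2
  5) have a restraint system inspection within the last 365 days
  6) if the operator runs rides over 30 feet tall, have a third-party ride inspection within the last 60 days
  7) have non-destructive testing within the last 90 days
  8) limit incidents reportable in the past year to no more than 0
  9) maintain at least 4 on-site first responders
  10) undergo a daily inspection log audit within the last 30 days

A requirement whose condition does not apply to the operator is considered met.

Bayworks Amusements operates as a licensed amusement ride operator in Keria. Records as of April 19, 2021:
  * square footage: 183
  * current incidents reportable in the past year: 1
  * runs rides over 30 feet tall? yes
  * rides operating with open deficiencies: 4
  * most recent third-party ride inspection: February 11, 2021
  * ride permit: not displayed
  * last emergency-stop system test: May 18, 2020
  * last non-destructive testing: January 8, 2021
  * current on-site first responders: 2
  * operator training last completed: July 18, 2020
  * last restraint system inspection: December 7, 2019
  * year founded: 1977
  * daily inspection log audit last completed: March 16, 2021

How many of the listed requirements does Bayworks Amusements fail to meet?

1. emergency-stop system test 336 days ago vs limit 270 → not met
2. ride permit absent → not met
3. operator training 275 days ago vs limit 270 → not met
4. rides operating with open deficiencies 4 > 2 → not met
5. restraint system inspection 499 days ago vs limit 365 → not met
6. condition 'runs rides over 30 feet tall' holds; third-party ride inspection 67 days ago vs limit 60 → not met
7. non-destructive testing 101 days ago vs limit 90 → not met
8. incidents reportable in the past year 1 > 0 → not met
9. on-site first responders 2 < 4 → not met
10. daily inspection log audit 34 days ago vs limit 30 → not met
Not met: 10 of 10

10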